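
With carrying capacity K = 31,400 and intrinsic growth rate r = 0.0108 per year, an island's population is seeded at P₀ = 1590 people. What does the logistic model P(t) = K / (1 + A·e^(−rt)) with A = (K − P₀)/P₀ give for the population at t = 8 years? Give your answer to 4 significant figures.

≈ 1,726 people

A = (31400 − 1590)/1590 = 18.74843
P(8) = 31400 / (1 + 18.74843·e^(−0.0108·8)) = 31400 / (1 + 18.74843·0.917227)
= 31400 / 18.19657 ≈ 1725.6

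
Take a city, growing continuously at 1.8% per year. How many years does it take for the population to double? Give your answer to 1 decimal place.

doubling time ≈ 38.5 years

doubling time = ln(2) / |r| = 0.69315 / 0.018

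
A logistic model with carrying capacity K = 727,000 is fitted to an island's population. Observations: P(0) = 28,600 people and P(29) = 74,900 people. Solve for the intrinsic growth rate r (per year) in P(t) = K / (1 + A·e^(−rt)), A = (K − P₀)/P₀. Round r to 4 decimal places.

r ≈ 0.0356 per year

A = (727000 − 28600)/28600 = 24.41958
74900 = 727000/(1 + 24.41958·e^(−r·29)) → e^(−29r) = (9.70628 − 1)/24.41958 = 0.356528
r = −ln(0.356528)/29 = 1.03134/29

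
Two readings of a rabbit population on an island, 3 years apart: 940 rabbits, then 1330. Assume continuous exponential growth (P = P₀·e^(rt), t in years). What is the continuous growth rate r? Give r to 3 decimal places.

1330 = 940 · e^(r·3)
e^(3r) = 1330/940 = 1.41489
r = ln(1.41489) / 3 = 0.34705 / 3

r ≈ 0.116 per year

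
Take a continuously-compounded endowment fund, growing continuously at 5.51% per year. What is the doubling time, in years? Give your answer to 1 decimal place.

doubling time ≈ 12.6 years

doubling time = ln(2) / |r| = 0.69315 / 0.0551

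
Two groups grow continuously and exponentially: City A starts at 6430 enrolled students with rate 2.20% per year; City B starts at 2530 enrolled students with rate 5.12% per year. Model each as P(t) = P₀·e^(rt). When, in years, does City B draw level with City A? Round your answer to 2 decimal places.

6430·e^(0.022t) = 2530·e^(0.0512t)
6430/2530 = e^((0.0512 − 0.022)t) → ln(2.5415) = 0.0292·t
t = 0.93276 / 0.0292

t ≈ 31.94 years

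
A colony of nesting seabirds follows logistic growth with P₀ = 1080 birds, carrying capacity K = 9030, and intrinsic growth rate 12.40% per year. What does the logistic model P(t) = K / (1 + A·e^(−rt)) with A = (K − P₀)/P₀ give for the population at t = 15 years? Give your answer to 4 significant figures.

A = (9030 − 1080)/1080 = 7.36111
P(15) = 9030 / (1 + 7.36111·e^(−0.124·15)) = 9030 / (1 + 7.36111·0.155673)
= 9030 / 2.14592 ≈ 4207.98

≈ 4,208 birds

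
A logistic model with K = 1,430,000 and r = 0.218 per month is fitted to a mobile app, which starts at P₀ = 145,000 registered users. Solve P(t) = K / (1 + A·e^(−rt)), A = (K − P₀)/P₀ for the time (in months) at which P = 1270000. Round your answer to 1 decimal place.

A = (1430000 − 145000)/145000 = 8.86207
1270000 = 1430000/(1 + 8.86207·e^(−0.218t)) → 1 + 8.86207·e^(−0.218t) = 1.12598
e^(−0.218t) = 0.014216 → t = ln(70.34267)/0.218 = 4.25338/0.218

t ≈ 19.5 months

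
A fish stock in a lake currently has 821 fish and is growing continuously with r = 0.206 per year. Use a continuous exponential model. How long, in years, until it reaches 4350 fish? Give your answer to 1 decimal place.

t ≈ 8.1 years

4350 = 821 · e^(0.206·t)
t = ln(4350/821) / 0.206 = ln(5.29842) / 0.206 = 1.66741 / 0.206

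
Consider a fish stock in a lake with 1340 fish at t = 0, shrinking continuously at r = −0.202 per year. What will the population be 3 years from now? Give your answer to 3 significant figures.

P(3) = 1340 · e^(-0.202·3) = 1340 · e^(-0.606)
= 1340 · 0.54553 ≈ 731.01

≈ 731 fish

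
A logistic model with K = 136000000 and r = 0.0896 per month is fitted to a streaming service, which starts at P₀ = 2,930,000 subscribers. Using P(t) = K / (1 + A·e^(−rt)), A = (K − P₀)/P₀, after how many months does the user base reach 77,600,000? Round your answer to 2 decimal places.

A = (136000000 − 2930000)/2930000 = 45.41638
77600000 = 136000000/(1 + 45.41638·e^(−0.0896t)) → 1 + 45.41638·e^(−0.0896t) = 1.75258
e^(−0.0896t) = 0.016571 → t = ln(60.3478)/0.0896 = 4.10012/0.0896

t ≈ 45.76 months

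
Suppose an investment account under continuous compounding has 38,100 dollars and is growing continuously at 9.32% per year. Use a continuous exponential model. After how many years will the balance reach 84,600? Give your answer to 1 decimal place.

t ≈ 8.6 years

84600 = 38100 · e^(0.0932·t)
t = ln(84600/38100) / 0.0932 = ln(2.22047) / 0.0932 = 0.79772 / 0.0932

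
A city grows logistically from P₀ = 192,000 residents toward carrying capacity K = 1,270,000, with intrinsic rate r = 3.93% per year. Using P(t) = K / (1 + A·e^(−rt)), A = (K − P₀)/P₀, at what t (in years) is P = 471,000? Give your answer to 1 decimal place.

A = (1270000 − 192000)/192000 = 5.61458
471000 = 1270000/(1 + 5.61458·e^(−0.0393t)) → 1 + 5.61458·e^(−0.0393t) = 2.69639
e^(−0.0393t) = 0.30214 → t = ln(3.30972)/0.0393 = 1.19686/0.0393

t ≈ 30.5 years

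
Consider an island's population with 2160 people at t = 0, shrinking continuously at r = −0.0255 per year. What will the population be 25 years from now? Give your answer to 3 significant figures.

≈ 1,140 people

P(25) = 2160 · e^(-0.0255·25) = 2160 · e^(-0.6375)
= 2160 · 0.52861 ≈ 1141.8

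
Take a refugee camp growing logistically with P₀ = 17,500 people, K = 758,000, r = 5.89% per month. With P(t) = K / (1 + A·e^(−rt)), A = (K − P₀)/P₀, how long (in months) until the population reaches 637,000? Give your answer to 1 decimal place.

A = (758000 − 17500)/17500 = 42.31429
637000 = 758000/(1 + 42.31429·e^(−0.0589t)) → 1 + 42.31429·e^(−0.0589t) = 1.18995
e^(−0.0589t) = 0.004489 → t = ln(222.76198)/0.0589 = 5.4061/0.0589

t ≈ 91.8 months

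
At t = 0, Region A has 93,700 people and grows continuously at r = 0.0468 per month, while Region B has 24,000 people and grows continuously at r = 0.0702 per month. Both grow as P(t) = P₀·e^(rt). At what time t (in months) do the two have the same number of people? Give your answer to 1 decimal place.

t ≈ 58.2 months

93700·e^(0.0468t) = 24000·e^(0.0702t)
93700/24000 = e^((0.0702 − 0.0468)t) → ln(3.90417) = 0.0234·t
t = 1.36204 / 0.0234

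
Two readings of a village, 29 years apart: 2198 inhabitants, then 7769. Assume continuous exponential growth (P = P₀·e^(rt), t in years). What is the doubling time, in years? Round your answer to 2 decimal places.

doubling time ≈ 15.92 years

r = ln(7769/2198) / 29 = ln(3.53458) / 29 ≈ 0.043538 per year
doubling time = ln 2 / |r| = 0.69315 / 0.043538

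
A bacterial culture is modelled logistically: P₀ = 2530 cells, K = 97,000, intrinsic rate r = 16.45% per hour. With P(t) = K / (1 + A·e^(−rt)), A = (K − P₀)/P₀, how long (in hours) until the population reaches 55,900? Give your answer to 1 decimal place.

t ≈ 23.9 hours

A = (97000 − 2530)/2530 = 37.33992
55900 = 97000/(1 + 37.33992·e^(−0.1645t)) → 1 + 37.33992·e^(−0.1645t) = 1.73524
e^(−0.1645t) = 0.01969 → t = ln(50.78593)/0.1645 = 3.92762/0.1645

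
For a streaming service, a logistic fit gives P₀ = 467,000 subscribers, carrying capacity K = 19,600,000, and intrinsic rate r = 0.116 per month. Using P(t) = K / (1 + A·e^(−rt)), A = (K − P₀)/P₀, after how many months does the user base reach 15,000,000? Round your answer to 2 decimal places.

A = (19600000 − 467000)/467000 = 40.97002
15000000 = 19600000/(1 + 40.97002·e^(−0.116t)) → 1 + 40.97002·e^(−0.116t) = 1.30667
e^(−0.116t) = 0.007485 → t = ln(133.5979)/0.116 = 4.89483/0.116

t ≈ 42.20 months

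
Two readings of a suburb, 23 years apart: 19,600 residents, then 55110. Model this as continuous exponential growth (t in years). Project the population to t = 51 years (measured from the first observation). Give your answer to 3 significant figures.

≈ 194,000 residents

r = ln(55110/19600) / 23 ≈ 0.044948 per year
P(51) = 19600 · e^(0.044948·51) = 19600 · 9.8981 ≈ 194002.74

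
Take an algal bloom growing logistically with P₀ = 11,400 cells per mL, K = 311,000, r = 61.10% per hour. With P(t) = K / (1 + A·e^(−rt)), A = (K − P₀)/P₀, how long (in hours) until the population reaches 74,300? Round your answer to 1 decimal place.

A = (311000 − 11400)/11400 = 26.2807
74300 = 311000/(1 + 26.2807·e^(−0.611t)) → 1 + 26.2807·e^(−0.611t) = 4.18573
e^(−0.611t) = 0.121219 → t = ln(8.2495)/0.611 = 2.11015/0.611

t ≈ 3.5 hours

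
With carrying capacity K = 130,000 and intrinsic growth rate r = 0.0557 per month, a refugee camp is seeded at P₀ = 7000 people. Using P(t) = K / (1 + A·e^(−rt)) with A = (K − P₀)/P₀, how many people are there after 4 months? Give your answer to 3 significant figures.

≈ 8,630 people

A = (130000 − 7000)/7000 = 17.57143
P(4) = 130000 / (1 + 17.57143·e^(−0.0557·4)) = 130000 / (1 + 17.57143·0.800275)
= 130000 / 15.06197 ≈ 8631.01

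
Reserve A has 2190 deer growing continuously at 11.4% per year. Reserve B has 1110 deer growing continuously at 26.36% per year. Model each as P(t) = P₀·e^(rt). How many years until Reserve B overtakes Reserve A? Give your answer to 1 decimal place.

2190·e^(0.114t) = 1110·e^(0.2636t)
2190/1110 = e^((0.2636 − 0.114)t) → ln(1.97297) = 0.1496·t
t = 0.67954 / 0.1496

t ≈ 4.5 years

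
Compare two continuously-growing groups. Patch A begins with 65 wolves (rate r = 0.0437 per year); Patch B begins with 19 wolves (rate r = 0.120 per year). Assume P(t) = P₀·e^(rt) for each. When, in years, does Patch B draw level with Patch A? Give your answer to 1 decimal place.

65·e^(0.0437t) = 19·e^(0.12t)
65/19 = e^((0.12 − 0.0437)t) → ln(3.42105) = 0.0763·t
t = 1.22995 / 0.0763

t ≈ 16.1 years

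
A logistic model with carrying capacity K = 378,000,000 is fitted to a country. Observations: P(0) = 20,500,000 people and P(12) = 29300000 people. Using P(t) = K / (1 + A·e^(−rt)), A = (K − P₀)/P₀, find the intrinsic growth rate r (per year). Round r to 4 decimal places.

r ≈ 0.0318 per year

A = (378000000 − 20500000)/20500000 = 17.43902
29300000 = 378000000/(1 + 17.43902·e^(−r·12)) → e^(−12r) = (12.90102 − 1)/17.43902 = 0.682436
r = −ln(0.682436)/12 = 0.38209/12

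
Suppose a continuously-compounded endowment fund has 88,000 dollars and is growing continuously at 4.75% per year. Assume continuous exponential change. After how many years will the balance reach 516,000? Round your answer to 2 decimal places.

516000 = 88000 · e^(0.0475·t)
t = ln(516000/88000) / 0.0475 = ln(5.86364) / 0.0475 = 1.76877 / 0.0475

t ≈ 37.24 years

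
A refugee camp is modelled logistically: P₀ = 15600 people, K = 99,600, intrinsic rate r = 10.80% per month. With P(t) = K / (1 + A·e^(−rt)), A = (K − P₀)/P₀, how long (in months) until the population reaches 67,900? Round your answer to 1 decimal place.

A = (99600 − 15600)/15600 = 5.38462
67900 = 99600/(1 + 5.38462·e^(−0.108t)) → 1 + 5.38462·e^(−0.108t) = 1.46686
e^(−0.108t) = 0.086703 → t = ln(11.53361)/0.108 = 2.44527/0.108

t ≈ 22.6 months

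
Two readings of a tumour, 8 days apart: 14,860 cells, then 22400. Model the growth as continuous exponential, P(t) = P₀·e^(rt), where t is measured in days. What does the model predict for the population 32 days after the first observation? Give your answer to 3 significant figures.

≈ 76,700 cells

r = ln(22400/14860) / 8 ≈ 0.051298 per day
P(32) = 14860 · e^(0.051298·32) = 14860 · 5.16317 ≈ 76724.78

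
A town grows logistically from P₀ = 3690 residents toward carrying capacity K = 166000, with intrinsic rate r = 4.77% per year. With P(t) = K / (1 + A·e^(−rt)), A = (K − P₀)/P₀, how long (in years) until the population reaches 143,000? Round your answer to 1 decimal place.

A = (166000 − 3690)/3690 = 43.98645
143000 = 166000/(1 + 43.98645·e^(−0.0477t)) → 1 + 43.98645·e^(−0.0477t) = 1.16084
e^(−0.0477t) = 0.003657 → t = ln(273.48097)/0.0477 = 5.61123/0.0477

t ≈ 117.6 years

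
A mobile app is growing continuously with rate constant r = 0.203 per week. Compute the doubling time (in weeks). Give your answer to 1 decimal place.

doubling time ≈ 3.4 weeks

doubling time = ln(2) / |r| = 0.69315 / 0.203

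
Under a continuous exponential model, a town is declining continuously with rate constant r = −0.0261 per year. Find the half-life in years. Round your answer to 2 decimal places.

half-life ≈ 26.56 years

half-life = ln(2) / |r| = 0.69315 / 0.0261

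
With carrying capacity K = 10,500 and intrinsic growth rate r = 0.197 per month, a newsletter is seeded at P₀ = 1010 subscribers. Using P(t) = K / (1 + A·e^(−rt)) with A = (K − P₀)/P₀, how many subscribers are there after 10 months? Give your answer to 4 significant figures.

≈ 4,545 subscribers

A = (10500 − 1010)/1010 = 9.39604
P(10) = 10500 / (1 + 9.39604·e^(−0.197·10)) = 10500 / (1 + 9.39604·0.139457)
= 10500 / 2.31034 ≈ 4544.78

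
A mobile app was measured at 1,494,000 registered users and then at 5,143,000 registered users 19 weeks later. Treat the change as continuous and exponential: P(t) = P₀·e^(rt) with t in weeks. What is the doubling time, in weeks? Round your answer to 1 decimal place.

doubling time ≈ 10.7 weeks

r = ln(5143000/1494000) / 19 = ln(3.44244) / 19 ≈ 0.065062 per week
doubling time = ln 2 / |r| = 0.69315 / 0.065062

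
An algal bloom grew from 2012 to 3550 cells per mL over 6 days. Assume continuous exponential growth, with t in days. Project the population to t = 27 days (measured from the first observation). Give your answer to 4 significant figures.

≈ 25,900 cells per mL

r = ln(3550/2012) / 6 ≈ 0.094636 per day
P(27) = 2012 · e^(0.094636·27) = 2012 · 12.87365 ≈ 25901.78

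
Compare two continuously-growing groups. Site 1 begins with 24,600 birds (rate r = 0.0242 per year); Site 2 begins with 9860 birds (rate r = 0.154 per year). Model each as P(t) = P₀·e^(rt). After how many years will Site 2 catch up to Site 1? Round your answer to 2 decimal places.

24600·e^(0.0242t) = 9860·e^(0.154t)
24600/9860 = e^((0.154 − 0.0242)t) → ln(2.49493) = 0.1298·t
t = 0.91426 / 0.1298

t ≈ 7.04 years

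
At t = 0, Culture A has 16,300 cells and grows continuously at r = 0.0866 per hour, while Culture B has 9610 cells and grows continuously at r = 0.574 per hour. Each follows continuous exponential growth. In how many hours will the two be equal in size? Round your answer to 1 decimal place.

t ≈ 1.1 hours

16300·e^(0.0866t) = 9610·e^(0.574t)
16300/9610 = e^((0.574 − 0.0866)t) → ln(1.69615) = 0.4874·t
t = 0.52836 / 0.4874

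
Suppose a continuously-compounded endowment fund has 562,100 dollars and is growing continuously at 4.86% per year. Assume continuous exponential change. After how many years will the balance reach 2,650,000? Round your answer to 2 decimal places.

2650000 = 562100 · e^(0.0486·t)
t = ln(2650000/562100) / 0.0486 = ln(4.71446) / 0.0486 = 1.55064 / 0.0486

t ≈ 31.91 years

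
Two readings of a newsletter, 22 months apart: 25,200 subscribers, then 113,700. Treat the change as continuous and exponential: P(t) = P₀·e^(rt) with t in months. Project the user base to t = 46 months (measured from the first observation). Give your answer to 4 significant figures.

r = ln(113700/25200) / 22 ≈ 0.068487 per month
P(46) = 25200 · e^(0.068487·46) = 25200 · 23.34571 ≈ 588311.93

≈ 588,300 subscribers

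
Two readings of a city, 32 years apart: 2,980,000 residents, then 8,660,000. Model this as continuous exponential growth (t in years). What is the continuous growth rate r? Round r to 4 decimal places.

8660000 = 2980000 · e^(r·32)
e^(32r) = 8660000/2980000 = 2.90604
r = ln(2.90604) / 32 = 1.06679 / 32

r ≈ 0.0333 per year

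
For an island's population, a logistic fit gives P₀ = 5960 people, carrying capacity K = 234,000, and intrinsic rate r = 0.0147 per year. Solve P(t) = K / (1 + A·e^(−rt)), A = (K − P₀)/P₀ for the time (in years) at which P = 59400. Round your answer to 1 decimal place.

t ≈ 174.6 years

A = (234000 − 5960)/5960 = 38.26174
59400 = 234000/(1 + 38.26174·e^(−0.0147t)) → 1 + 38.26174·e^(−0.0147t) = 3.93939
e^(−0.0147t) = 0.076823 → t = ln(13.01688)/0.0147 = 2.56625/0.0147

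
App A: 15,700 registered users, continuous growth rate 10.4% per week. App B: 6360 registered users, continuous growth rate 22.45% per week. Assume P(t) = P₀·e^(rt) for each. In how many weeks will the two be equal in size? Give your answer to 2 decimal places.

t ≈ 7.50 weeks

15700·e^(0.104t) = 6360·e^(0.2245t)
15700/6360 = e^((0.2245 − 0.104)t) → ln(2.46855) = 0.1205·t
t = 0.90363 / 0.1205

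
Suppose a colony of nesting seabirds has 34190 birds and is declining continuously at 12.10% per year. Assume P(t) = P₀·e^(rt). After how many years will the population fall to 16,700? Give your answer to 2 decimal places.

t ≈ 5.92 years

16700 = 34190 · e^(-0.121·t)
t = ln(16700/34190) / -0.121 = ln(0.48845) / -0.121 = -0.71652 / -0.121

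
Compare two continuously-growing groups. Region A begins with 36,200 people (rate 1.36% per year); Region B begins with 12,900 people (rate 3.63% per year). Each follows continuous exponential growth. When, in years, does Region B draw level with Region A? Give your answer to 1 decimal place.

t ≈ 45.5 years

36200·e^(0.0136t) = 12900·e^(0.0363t)
36200/12900 = e^((0.0363 − 0.0136)t) → ln(2.8062) = 0.0227·t
t = 1.03183 / 0.0227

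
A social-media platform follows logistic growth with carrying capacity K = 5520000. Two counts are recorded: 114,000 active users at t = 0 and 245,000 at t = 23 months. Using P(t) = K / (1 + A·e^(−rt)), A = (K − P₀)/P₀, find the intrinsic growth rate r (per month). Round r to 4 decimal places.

A = (5520000 − 114000)/114000 = 47.42105
245000 = 5520000/(1 + 47.42105·e^(−r·23)) → e^(−23r) = (22.53061 − 1)/47.42105 = 0.454031
r = −ln(0.454031)/23 = 0.78959/23

r ≈ 0.0343 per month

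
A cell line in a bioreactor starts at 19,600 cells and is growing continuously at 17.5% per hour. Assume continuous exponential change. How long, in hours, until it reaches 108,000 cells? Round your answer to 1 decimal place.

t ≈ 9.8 hours

108000 = 19600 · e^(0.175·t)
t = ln(108000/19600) / 0.175 = ln(5.5102) / 0.175 = 1.7066 / 0.175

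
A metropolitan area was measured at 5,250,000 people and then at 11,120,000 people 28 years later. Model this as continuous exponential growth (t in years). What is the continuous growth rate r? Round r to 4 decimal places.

11120000 = 5250000 · e^(r·28)
e^(28r) = 11120000/5250000 = 2.1181
r = ln(2.1181) / 28 = 0.75052 / 28

r ≈ 0.0268 per year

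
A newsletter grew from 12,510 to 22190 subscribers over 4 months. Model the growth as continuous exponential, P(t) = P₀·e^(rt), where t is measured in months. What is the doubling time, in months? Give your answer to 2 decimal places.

doubling time ≈ 4.84 months

r = ln(22190/12510) / 4 = ln(1.77378) / 4 ≈ 0.143278 per month
doubling time = ln 2 / |r| = 0.69315 / 0.143278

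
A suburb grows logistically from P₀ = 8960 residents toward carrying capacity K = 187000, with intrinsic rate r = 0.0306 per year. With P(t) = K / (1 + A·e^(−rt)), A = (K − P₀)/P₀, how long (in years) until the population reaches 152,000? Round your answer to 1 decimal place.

t ≈ 145.7 years

A = (187000 − 8960)/8960 = 19.87054
152000 = 187000/(1 + 19.87054·e^(−0.0306t)) → 1 + 19.87054·e^(−0.0306t) = 1.23026
e^(−0.0306t) = 0.011588 → t = ln(86.2949)/0.0306 = 4.45777/0.0306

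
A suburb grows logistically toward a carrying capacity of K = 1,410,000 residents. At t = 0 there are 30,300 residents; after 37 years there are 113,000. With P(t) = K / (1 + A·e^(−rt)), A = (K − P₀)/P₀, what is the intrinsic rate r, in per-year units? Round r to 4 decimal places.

A = (1410000 − 30300)/30300 = 45.53465
113000 = 1410000/(1 + 45.53465·e^(−r·37)) → e^(−37r) = (12.47788 − 1)/45.53465 = 0.252069
r = −ln(0.252069)/37 = 1.37805/37

r ≈ 0.0372 per year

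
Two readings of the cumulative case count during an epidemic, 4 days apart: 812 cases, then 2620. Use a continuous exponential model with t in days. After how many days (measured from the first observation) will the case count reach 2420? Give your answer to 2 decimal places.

r = ln(2620/812) / 4 ≈ 0.292857 per day
t = ln(2420/812) / r = 1.09202 / 0.292857 ≈ 3.729

t ≈ 3.73 days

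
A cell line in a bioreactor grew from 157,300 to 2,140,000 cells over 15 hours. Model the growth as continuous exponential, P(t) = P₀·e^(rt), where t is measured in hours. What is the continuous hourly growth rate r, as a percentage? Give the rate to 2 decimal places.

2140000 = 157300 · e^(r·15)
e^(15r) = 2140000/157300 = 13.60458
r = ln(13.60458) / 15 = 2.61041 / 15

r ≈ 17.40% per hour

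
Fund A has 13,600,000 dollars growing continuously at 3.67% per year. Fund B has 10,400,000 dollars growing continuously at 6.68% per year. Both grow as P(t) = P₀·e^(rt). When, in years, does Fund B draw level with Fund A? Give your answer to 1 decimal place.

13600000·e^(0.0367t) = 10400000·e^(0.0668t)
13600000/10400000 = e^((0.0668 − 0.0367)t) → ln(1.30769) = 0.0301·t
t = 0.26826 / 0.0301

t ≈ 8.9 years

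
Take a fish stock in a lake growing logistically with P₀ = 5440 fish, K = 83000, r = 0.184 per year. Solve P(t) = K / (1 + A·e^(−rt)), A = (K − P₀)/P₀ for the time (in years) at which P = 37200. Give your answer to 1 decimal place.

A = (83000 − 5440)/5440 = 14.25735
37200 = 83000/(1 + 14.25735·e^(−0.184t)) → 1 + 14.25735·e^(−0.184t) = 2.23118
e^(−0.184t) = 0.086354 → t = ln(11.58021)/0.184 = 2.4493/0.184

t ≈ 13.3 years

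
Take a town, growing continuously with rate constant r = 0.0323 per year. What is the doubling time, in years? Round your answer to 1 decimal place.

doubling time ≈ 21.5 years

doubling time = ln(2) / |r| = 0.69315 / 0.0323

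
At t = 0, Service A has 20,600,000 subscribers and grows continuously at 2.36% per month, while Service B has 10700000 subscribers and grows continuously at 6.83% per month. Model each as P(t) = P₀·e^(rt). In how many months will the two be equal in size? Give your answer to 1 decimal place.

20600000·e^(0.0236t) = 10700000·e^(0.0683t)
20600000/10700000 = e^((0.0683 − 0.0236)t) → ln(1.92523) = 0.0447·t
t = 0.65505 / 0.0447

t ≈ 14.7 months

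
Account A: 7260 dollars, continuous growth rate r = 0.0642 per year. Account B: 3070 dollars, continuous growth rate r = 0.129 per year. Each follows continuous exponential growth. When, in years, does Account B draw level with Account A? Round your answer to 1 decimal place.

7260·e^(0.0642t) = 3070·e^(0.129t)
7260/3070 = e^((0.129 − 0.0642)t) → ln(2.36482) = 0.0648·t
t = 0.8607 / 0.0648

t ≈ 13.3 years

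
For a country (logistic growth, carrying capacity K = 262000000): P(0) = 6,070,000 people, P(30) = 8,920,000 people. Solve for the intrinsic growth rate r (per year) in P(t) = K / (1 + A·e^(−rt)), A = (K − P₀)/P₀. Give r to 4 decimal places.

A = (262000000 − 6070000)/6070000 = 42.1631
8920000 = 262000000/(1 + 42.1631·e^(−r·30)) → e^(−30r) = (29.3722 − 1)/42.1631 = 0.672915
r = −ln(0.672915)/30 = 0.39614/30

r ≈ 0.0132 per year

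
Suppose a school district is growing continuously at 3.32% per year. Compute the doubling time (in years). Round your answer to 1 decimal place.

doubling time = ln(2) / |r| = 0.69315 / 0.0332

doubling time ≈ 20.9 years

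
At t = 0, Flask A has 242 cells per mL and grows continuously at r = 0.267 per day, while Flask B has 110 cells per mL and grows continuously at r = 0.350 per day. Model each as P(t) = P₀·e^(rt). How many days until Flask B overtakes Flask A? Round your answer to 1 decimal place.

t ≈ 9.5 days

242·e^(0.267t) = 110·e^(0.35t)
242/110 = e^((0.35 − 0.267)t) → ln(2.2) = 0.083·t
t = 0.78846 / 0.083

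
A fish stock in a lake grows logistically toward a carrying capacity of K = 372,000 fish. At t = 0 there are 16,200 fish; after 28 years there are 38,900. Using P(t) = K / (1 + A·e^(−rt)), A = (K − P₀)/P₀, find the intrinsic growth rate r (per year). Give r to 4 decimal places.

A = (372000 − 16200)/16200 = 21.96296
38900 = 372000/(1 + 21.96296·e^(−r·28)) → e^(−28r) = (9.56298 − 1)/21.96296 = 0.389883
r = −ln(0.389883)/28 = 0.94191/28

r ≈ 0.0336 per year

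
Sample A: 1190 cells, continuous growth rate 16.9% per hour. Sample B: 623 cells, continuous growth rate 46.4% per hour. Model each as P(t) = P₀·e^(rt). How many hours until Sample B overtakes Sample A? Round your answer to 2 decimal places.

1190·e^(0.169t) = 623·e^(0.464t)
1190/623 = e^((0.464 − 0.169)t) → ln(1.91011) = 0.295·t
t = 0.64716 / 0.295

t ≈ 2.19 hours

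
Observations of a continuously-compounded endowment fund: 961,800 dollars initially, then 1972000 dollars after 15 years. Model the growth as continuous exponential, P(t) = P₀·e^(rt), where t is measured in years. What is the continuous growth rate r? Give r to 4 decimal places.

r ≈ 0.0479 per year

1972000 = 961800 · e^(r·15)
e^(15r) = 1972000/961800 = 2.05032
r = ln(2.05032) / 15 = 0.718 / 15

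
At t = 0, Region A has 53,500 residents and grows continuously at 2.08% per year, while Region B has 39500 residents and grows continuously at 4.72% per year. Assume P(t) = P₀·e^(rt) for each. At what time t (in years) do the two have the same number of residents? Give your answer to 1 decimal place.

53500·e^(0.0208t) = 39500·e^(0.0472t)
53500/39500 = e^((0.0472 − 0.0208)t) → ln(1.35443) = 0.0264·t
t = 0.30338 / 0.0264

t ≈ 11.5 years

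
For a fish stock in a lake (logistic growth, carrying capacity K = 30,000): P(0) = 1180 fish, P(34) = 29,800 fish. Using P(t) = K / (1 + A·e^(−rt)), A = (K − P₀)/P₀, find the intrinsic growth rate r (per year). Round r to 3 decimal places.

r ≈ 0.241 per year

A = (30000 − 1180)/1180 = 24.42373
29800 = 30000/(1 + 24.42373·e^(−r·34)) → e^(−34r) = (1.00671 − 1)/24.42373 = 0.000275
r = −ln(0.000275)/34 = 8.1995/34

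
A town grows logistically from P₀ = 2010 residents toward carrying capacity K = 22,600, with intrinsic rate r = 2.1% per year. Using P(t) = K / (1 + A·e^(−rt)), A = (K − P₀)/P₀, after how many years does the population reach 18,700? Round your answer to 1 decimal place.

t ≈ 185.4 years

A = (22600 − 2010)/2010 = 10.24378
18700 = 22600/(1 + 10.24378·e^(−0.021t)) → 1 + 10.24378·e^(−0.021t) = 1.20856
e^(−0.021t) = 0.020359 → t = ln(49.11762)/0.021 = 3.89422/0.021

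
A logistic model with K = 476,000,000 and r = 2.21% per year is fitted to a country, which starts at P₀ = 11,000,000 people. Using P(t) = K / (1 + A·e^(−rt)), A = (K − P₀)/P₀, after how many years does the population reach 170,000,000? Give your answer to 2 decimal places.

t ≈ 142.82 years

A = (476000000 − 11000000)/11000000 = 42.27273
170000000 = 476000000/(1 + 42.27273·e^(−0.0221t)) → 1 + 42.27273·e^(−0.0221t) = 2.8
e^(−0.0221t) = 0.042581 → t = ln(23.48485)/0.0221 = 3.15636/0.0221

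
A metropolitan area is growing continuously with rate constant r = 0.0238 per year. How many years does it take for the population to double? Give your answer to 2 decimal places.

doubling time ≈ 29.12 years

doubling time = ln(2) / |r| = 0.69315 / 0.0238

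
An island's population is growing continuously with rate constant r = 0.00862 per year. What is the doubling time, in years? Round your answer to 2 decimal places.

doubling time ≈ 80.41 years

doubling time = ln(2) / |r| = 0.69315 / 0.00862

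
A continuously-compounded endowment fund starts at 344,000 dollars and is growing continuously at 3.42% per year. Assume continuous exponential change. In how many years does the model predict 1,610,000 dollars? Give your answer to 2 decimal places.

1610000 = 344000 · e^(0.0342·t)
t = ln(1610000/344000) / 0.0342 = ln(4.68023) / 0.0342 = 1.54335 / 0.0342

t ≈ 45.13 years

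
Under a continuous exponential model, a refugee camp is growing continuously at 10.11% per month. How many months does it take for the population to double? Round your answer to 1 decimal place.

doubling time = ln(2) / |r| = 0.69315 / 0.1011

doubling time ≈ 6.9 months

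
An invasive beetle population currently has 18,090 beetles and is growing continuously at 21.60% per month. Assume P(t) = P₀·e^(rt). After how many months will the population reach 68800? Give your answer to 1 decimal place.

68800 = 18090 · e^(0.216·t)
t = ln(68800/18090) / 0.216 = ln(3.80321) / 0.216 = 1.33584 / 0.216

t ≈ 6.2 months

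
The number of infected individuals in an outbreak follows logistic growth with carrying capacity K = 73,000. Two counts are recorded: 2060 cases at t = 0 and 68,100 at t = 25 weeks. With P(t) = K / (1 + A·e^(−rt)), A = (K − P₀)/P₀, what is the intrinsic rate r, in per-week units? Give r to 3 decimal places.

r ≈ 0.247 per week

A = (73000 − 2060)/2060 = 34.43689
68100 = 73000/(1 + 34.43689·e^(−r·25)) → e^(−25r) = (1.07195 − 1)/34.43689 = 0.002089
r = −ln(0.002089)/25 = 6.17087/25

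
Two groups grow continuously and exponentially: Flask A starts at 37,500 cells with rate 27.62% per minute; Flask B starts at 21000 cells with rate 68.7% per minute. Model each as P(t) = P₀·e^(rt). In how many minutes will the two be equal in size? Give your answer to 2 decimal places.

37500·e^(0.2762t) = 21000·e^(0.687t)
37500/21000 = e^((0.687 − 0.2762)t) → ln(1.78571) = 0.4108·t
t = 0.57982 / 0.4108

t ≈ 1.41 minutes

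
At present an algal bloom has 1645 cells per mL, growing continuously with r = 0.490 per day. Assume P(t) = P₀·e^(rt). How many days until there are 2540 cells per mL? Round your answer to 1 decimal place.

2540 = 1645 · e^(0.49·t)
t = ln(2540/1645) / 0.49 = ln(1.54407) / 0.49 = 0.43442 / 0.49

t ≈ 0.9 days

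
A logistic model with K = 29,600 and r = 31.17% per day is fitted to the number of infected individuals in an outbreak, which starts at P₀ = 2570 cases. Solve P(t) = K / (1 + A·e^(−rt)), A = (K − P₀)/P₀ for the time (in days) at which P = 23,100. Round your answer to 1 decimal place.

A = (29600 − 2570)/2570 = 10.51751
23100 = 29600/(1 + 10.51751·e^(−0.3117t)) → 1 + 10.51751·e^(−0.3117t) = 1.28139
e^(−0.3117t) = 0.026754 → t = ln(37.37761)/0.3117 = 3.62107/0.3117

t ≈ 11.6 days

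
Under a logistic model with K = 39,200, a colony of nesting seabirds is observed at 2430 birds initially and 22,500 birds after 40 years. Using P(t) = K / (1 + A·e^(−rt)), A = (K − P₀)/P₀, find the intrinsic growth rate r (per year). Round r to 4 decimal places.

A = (39200 − 2430)/2430 = 15.13169
22500 = 39200/(1 + 15.13169·e^(−r·40)) → e^(−40r) = (1.74222 − 1)/15.13169 = 0.049051
r = −ln(0.049051)/40 = 3.0149/40

r ≈ 0.0754 per year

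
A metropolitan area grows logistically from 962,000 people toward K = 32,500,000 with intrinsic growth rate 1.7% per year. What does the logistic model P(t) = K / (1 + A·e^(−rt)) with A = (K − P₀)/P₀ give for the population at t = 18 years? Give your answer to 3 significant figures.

≈ 1,290,000 people

A = (32500000 − 962000)/962000 = 32.78378
P(18) = 32500000 / (1 + 32.78378·e^(−0.017·18)) = 32500000 / (1 + 32.78378·0.736387)
= 32500000 / 25.14154 ≈ 1292681.37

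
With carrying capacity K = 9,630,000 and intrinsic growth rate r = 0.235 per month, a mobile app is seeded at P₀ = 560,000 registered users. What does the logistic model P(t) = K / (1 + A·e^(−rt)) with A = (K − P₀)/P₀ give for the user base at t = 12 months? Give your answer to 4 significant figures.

≈ 4,900,000 registered users

A = (9630000 − 560000)/560000 = 16.19643
P(12) = 9630000 / (1 + 16.19643·e^(−0.235·12)) = 9630000 / (1 + 16.19643·0.059606)
= 9630000 / 1.9654 ≈ 4899757.49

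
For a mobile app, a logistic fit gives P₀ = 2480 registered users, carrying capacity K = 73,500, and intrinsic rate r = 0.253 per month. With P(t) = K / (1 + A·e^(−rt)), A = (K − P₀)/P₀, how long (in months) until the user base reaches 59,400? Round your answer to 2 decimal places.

t ≈ 18.94 months

A = (73500 − 2480)/2480 = 28.6371
59400 = 73500/(1 + 28.6371·e^(−0.253t)) → 1 + 28.6371·e^(−0.253t) = 1.23737
e^(−0.253t) = 0.008289 → t = ln(120.64139)/0.253 = 4.79282/0.253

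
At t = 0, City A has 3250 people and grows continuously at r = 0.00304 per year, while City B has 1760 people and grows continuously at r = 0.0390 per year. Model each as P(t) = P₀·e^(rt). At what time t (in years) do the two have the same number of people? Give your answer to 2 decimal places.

t ≈ 17.06 years

3250·e^(0.00304t) = 1760·e^(0.039t)
3250/1760 = e^((0.039 − 0.00304)t) → ln(1.84659) = 0.03596·t
t = 0.61334 / 0.03596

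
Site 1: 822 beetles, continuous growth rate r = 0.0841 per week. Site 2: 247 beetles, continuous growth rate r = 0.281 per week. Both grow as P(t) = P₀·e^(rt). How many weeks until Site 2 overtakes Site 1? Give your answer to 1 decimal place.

t ≈ 6.1 weeks

822·e^(0.0841t) = 247·e^(0.281t)
822/247 = e^((0.281 − 0.0841)t) → ln(3.32794) = 0.1969·t
t = 1.20235 / 0.1969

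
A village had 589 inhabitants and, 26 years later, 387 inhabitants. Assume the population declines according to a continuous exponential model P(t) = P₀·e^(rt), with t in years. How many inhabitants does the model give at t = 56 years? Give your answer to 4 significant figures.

≈ 238.4 inhabitants

r = ln(387/589) / 26 ≈ -0.016154 per year
P(56) = 589 · e^(-0.016154·56) = 589 · 0.4047 ≈ 238.37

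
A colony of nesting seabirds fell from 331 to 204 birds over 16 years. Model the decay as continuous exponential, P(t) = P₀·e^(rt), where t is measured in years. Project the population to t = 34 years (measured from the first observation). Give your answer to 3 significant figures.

≈ 118 birds

r = ln(204/331) / 16 ≈ -0.03025 per year
P(34) = 331 · e^(-0.03025·34) = 331 · 0.35754 ≈ 118.35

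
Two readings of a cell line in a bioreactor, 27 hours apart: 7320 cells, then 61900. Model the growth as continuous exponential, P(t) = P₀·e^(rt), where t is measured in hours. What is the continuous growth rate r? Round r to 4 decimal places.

61900 = 7320 · e^(r·27)
e^(27r) = 61900/7320 = 8.45628
r = ln(8.45628) / 27 = 2.13491 / 27

r ≈ 0.0791 per hour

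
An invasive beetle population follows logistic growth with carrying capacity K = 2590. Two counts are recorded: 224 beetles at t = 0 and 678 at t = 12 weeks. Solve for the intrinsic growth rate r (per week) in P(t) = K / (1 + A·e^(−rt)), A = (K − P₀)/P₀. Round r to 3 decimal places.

A = (2590 − 224)/224 = 10.5625
678 = 2590/(1 + 10.5625·e^(−r·12)) → e^(−12r) = (3.82006 − 1)/10.5625 = 0.266988
r = −ln(0.266988)/12 = 1.32055/12

r ≈ 0.110 per week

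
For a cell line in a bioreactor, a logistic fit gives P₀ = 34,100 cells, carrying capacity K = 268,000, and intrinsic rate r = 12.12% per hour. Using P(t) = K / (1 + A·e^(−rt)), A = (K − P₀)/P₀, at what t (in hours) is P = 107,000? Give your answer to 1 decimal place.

t ≈ 12.5 hours

A = (268000 − 34100)/34100 = 6.85924
107000 = 268000/(1 + 6.85924·e^(−0.1212t)) → 1 + 6.85924·e^(−0.1212t) = 2.50467
e^(−0.1212t) = 0.219364 → t = ln(4.55862)/0.1212 = 1.51702/0.1212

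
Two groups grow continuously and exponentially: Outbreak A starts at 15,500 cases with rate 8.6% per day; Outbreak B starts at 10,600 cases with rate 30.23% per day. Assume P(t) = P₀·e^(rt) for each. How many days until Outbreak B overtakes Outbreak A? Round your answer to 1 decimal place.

t ≈ 1.8 days

15500·e^(0.086t) = 10600·e^(0.3023t)
15500/10600 = e^((0.3023 − 0.086)t) → ln(1.46226) = 0.2163·t
t = 0.37999 / 0.2163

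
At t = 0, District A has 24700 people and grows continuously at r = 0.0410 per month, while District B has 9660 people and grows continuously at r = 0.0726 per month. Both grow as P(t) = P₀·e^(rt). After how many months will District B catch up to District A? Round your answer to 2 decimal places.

t ≈ 29.71 months

24700·e^(0.041t) = 9660·e^(0.0726t)
24700/9660 = e^((0.0726 − 0.041)t) → ln(2.55694) = 0.0316·t
t = 0.93881 / 0.0316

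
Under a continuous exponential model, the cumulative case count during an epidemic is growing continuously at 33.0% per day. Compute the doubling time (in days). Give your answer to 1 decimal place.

doubling time ≈ 2.1 days

doubling time = ln(2) / |r| = 0.69315 / 0.33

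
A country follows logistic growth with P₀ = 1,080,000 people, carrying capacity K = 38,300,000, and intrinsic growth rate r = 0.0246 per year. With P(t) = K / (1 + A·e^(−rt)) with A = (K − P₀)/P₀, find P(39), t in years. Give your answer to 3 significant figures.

A = (38300000 − 1080000)/1080000 = 34.46296
P(39) = 38300000 / (1 + 34.46296·e^(−0.0246·39)) = 38300000 / (1 + 34.46296·0.383123)
= 38300000 / 14.20354 ≈ 2696510.28

≈ 2,700,000 people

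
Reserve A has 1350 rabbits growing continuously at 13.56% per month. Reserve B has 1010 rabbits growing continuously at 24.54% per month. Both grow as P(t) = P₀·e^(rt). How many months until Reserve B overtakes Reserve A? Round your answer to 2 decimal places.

t ≈ 2.64 months

1350·e^(0.1356t) = 1010·e^(0.2454t)
1350/1010 = e^((0.2454 − 0.1356)t) → ln(1.33663) = 0.1098·t
t = 0.29015 / 0.1098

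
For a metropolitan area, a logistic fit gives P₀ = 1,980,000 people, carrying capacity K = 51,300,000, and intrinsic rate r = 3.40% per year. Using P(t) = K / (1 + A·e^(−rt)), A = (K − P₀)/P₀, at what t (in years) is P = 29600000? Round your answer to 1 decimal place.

t ≈ 103.7 years

A = (51300000 − 1980000)/1980000 = 24.90909
29600000 = 51300000/(1 + 24.90909·e^(−0.034t)) → 1 + 24.90909·e^(−0.034t) = 1.73311
e^(−0.034t) = 0.029431 → t = ln(33.97738)/0.034 = 3.52569/0.034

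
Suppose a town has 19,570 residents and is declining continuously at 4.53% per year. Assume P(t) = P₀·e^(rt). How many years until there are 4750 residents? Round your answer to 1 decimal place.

t ≈ 31.3 years

4750 = 19570 · e^(-0.0453·t)
t = ln(4750/19570) / -0.0453 = ln(0.24272) / -0.0453 = -1.41585 / -0.0453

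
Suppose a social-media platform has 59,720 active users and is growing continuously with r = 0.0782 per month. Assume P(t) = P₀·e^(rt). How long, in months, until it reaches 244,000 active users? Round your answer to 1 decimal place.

244000 = 59720 · e^(0.0782·t)
t = ln(244000/59720) / 0.0782 = ln(4.08573) / 0.0782 = 1.4075 / 0.0782

t ≈ 18.0 months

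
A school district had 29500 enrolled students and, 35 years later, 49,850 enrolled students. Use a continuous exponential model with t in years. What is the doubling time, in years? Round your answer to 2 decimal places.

r = ln(49850/29500) / 35 = ln(1.68983) / 35 ≈ 0.014989 per year
doubling time = ln 2 / |r| = 0.69315 / 0.014989

doubling time ≈ 46.24 years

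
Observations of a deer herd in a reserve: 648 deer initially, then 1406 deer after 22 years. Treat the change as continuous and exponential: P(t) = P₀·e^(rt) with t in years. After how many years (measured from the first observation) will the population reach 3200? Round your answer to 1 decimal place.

t ≈ 45.4 years

r = ln(1406/648) / 22 ≈ 0.03521 per year
t = ln(3200/648) / r = 1.59702 / 0.03521 ≈ 45.357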